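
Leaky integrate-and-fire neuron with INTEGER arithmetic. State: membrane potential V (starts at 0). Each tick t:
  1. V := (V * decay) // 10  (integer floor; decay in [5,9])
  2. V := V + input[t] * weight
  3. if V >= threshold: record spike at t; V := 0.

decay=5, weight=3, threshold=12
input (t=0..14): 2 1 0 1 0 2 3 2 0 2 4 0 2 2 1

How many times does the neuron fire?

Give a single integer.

Answer: 2

Derivation:
t=0: input=2 -> V=6
t=1: input=1 -> V=6
t=2: input=0 -> V=3
t=3: input=1 -> V=4
t=4: input=0 -> V=2
t=5: input=2 -> V=7
t=6: input=3 -> V=0 FIRE
t=7: input=2 -> V=6
t=8: input=0 -> V=3
t=9: input=2 -> V=7
t=10: input=4 -> V=0 FIRE
t=11: input=0 -> V=0
t=12: input=2 -> V=6
t=13: input=2 -> V=9
t=14: input=1 -> V=7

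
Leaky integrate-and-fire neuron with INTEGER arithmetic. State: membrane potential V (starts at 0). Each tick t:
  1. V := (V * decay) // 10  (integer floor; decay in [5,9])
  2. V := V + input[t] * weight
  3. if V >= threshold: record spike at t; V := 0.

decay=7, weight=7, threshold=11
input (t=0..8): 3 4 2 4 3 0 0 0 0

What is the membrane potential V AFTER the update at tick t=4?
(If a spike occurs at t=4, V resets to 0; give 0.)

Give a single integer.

Answer: 0

Derivation:
t=0: input=3 -> V=0 FIRE
t=1: input=4 -> V=0 FIRE
t=2: input=2 -> V=0 FIRE
t=3: input=4 -> V=0 FIRE
t=4: input=3 -> V=0 FIRE
t=5: input=0 -> V=0
t=6: input=0 -> V=0
t=7: input=0 -> V=0
t=8: input=0 -> V=0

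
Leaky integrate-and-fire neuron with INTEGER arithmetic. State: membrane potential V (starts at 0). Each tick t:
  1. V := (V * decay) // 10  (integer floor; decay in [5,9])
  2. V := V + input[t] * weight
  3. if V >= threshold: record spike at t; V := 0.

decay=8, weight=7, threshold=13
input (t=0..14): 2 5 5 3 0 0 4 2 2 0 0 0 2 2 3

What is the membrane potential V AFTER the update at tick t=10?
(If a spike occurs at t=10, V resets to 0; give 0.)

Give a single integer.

t=0: input=2 -> V=0 FIRE
t=1: input=5 -> V=0 FIRE
t=2: input=5 -> V=0 FIRE
t=3: input=3 -> V=0 FIRE
t=4: input=0 -> V=0
t=5: input=0 -> V=0
t=6: input=4 -> V=0 FIRE
t=7: input=2 -> V=0 FIRE
t=8: input=2 -> V=0 FIRE
t=9: input=0 -> V=0
t=10: input=0 -> V=0
t=11: input=0 -> V=0
t=12: input=2 -> V=0 FIRE
t=13: input=2 -> V=0 FIRE
t=14: input=3 -> V=0 FIRE

Answer: 0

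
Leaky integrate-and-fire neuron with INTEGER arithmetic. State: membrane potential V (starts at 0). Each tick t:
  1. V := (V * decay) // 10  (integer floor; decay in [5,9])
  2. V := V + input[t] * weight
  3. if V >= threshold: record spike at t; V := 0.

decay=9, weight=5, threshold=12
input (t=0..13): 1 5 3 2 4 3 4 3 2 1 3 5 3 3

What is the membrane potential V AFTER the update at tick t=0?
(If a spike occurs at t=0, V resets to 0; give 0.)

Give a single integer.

t=0: input=1 -> V=5
t=1: input=5 -> V=0 FIRE
t=2: input=3 -> V=0 FIRE
t=3: input=2 -> V=10
t=4: input=4 -> V=0 FIRE
t=5: input=3 -> V=0 FIRE
t=6: input=4 -> V=0 FIRE
t=7: input=3 -> V=0 FIRE
t=8: input=2 -> V=10
t=9: input=1 -> V=0 FIRE
t=10: input=3 -> V=0 FIRE
t=11: input=5 -> V=0 FIRE
t=12: input=3 -> V=0 FIRE
t=13: input=3 -> V=0 FIRE

Answer: 5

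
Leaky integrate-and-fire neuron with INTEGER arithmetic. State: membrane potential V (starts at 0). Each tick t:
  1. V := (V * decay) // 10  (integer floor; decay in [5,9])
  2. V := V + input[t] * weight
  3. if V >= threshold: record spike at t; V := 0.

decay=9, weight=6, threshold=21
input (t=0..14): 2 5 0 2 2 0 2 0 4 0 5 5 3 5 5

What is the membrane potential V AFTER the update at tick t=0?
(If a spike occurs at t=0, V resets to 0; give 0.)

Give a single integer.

Answer: 12

Derivation:
t=0: input=2 -> V=12
t=1: input=5 -> V=0 FIRE
t=2: input=0 -> V=0
t=3: input=2 -> V=12
t=4: input=2 -> V=0 FIRE
t=5: input=0 -> V=0
t=6: input=2 -> V=12
t=7: input=0 -> V=10
t=8: input=4 -> V=0 FIRE
t=9: input=0 -> V=0
t=10: input=5 -> V=0 FIRE
t=11: input=5 -> V=0 FIRE
t=12: input=3 -> V=18
t=13: input=5 -> V=0 FIRE
t=14: input=5 -> V=0 FIRE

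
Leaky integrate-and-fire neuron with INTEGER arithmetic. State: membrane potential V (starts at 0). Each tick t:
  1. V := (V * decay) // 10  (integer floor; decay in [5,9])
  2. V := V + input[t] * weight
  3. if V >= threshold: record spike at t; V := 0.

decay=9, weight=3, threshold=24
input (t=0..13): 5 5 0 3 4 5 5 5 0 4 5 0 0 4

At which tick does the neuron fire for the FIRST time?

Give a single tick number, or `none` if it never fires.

Answer: 1

Derivation:
t=0: input=5 -> V=15
t=1: input=5 -> V=0 FIRE
t=2: input=0 -> V=0
t=3: input=3 -> V=9
t=4: input=4 -> V=20
t=5: input=5 -> V=0 FIRE
t=6: input=5 -> V=15
t=7: input=5 -> V=0 FIRE
t=8: input=0 -> V=0
t=9: input=4 -> V=12
t=10: input=5 -> V=0 FIRE
t=11: input=0 -> V=0
t=12: input=0 -> V=0
t=13: input=4 -> V=12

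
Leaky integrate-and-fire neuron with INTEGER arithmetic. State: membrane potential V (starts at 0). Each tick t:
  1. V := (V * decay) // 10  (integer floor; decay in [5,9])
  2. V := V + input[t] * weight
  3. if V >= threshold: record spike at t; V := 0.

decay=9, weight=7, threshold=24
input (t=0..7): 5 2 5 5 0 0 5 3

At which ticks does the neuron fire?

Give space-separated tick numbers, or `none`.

Answer: 0 2 3 6

Derivation:
t=0: input=5 -> V=0 FIRE
t=1: input=2 -> V=14
t=2: input=5 -> V=0 FIRE
t=3: input=5 -> V=0 FIRE
t=4: input=0 -> V=0
t=5: input=0 -> V=0
t=6: input=5 -> V=0 FIRE
t=7: input=3 -> V=21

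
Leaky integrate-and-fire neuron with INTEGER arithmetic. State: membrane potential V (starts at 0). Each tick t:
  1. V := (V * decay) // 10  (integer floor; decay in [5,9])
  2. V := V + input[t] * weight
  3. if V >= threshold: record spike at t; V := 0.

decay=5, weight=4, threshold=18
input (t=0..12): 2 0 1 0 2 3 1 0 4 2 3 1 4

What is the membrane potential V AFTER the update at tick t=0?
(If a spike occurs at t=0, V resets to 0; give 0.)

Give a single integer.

t=0: input=2 -> V=8
t=1: input=0 -> V=4
t=2: input=1 -> V=6
t=3: input=0 -> V=3
t=4: input=2 -> V=9
t=5: input=3 -> V=16
t=6: input=1 -> V=12
t=7: input=0 -> V=6
t=8: input=4 -> V=0 FIRE
t=9: input=2 -> V=8
t=10: input=3 -> V=16
t=11: input=1 -> V=12
t=12: input=4 -> V=0 FIRE

Answer: 8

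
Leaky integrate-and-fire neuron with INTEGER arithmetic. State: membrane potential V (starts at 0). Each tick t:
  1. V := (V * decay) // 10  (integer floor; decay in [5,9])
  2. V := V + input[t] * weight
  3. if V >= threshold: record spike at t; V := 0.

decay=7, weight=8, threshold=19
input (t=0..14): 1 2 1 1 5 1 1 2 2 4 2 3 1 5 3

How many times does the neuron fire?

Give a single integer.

Answer: 7

Derivation:
t=0: input=1 -> V=8
t=1: input=2 -> V=0 FIRE
t=2: input=1 -> V=8
t=3: input=1 -> V=13
t=4: input=5 -> V=0 FIRE
t=5: input=1 -> V=8
t=6: input=1 -> V=13
t=7: input=2 -> V=0 FIRE
t=8: input=2 -> V=16
t=9: input=4 -> V=0 FIRE
t=10: input=2 -> V=16
t=11: input=3 -> V=0 FIRE
t=12: input=1 -> V=8
t=13: input=5 -> V=0 FIRE
t=14: input=3 -> V=0 FIRE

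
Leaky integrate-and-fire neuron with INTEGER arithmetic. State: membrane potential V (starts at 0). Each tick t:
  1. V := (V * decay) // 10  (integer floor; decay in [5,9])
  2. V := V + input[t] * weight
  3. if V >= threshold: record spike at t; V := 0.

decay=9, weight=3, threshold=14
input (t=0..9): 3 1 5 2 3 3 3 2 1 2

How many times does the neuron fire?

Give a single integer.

Answer: 3

Derivation:
t=0: input=3 -> V=9
t=1: input=1 -> V=11
t=2: input=5 -> V=0 FIRE
t=3: input=2 -> V=6
t=4: input=3 -> V=0 FIRE
t=5: input=3 -> V=9
t=6: input=3 -> V=0 FIRE
t=7: input=2 -> V=6
t=8: input=1 -> V=8
t=9: input=2 -> V=13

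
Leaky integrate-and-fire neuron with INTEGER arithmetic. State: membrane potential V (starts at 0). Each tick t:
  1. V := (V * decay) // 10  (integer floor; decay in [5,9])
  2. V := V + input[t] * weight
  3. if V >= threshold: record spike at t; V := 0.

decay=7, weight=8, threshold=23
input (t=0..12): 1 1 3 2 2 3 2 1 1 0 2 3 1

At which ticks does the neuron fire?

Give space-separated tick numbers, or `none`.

t=0: input=1 -> V=8
t=1: input=1 -> V=13
t=2: input=3 -> V=0 FIRE
t=3: input=2 -> V=16
t=4: input=2 -> V=0 FIRE
t=5: input=3 -> V=0 FIRE
t=6: input=2 -> V=16
t=7: input=1 -> V=19
t=8: input=1 -> V=21
t=9: input=0 -> V=14
t=10: input=2 -> V=0 FIRE
t=11: input=3 -> V=0 FIRE
t=12: input=1 -> V=8

Answer: 2 4 5 10 11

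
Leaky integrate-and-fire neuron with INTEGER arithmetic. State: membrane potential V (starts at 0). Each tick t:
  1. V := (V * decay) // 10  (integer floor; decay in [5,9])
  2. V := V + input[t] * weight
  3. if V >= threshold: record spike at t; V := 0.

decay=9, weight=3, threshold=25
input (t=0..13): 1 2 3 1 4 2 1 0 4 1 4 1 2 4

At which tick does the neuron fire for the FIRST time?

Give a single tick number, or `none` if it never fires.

t=0: input=1 -> V=3
t=1: input=2 -> V=8
t=2: input=3 -> V=16
t=3: input=1 -> V=17
t=4: input=4 -> V=0 FIRE
t=5: input=2 -> V=6
t=6: input=1 -> V=8
t=7: input=0 -> V=7
t=8: input=4 -> V=18
t=9: input=1 -> V=19
t=10: input=4 -> V=0 FIRE
t=11: input=1 -> V=3
t=12: input=2 -> V=8
t=13: input=4 -> V=19

Answer: 4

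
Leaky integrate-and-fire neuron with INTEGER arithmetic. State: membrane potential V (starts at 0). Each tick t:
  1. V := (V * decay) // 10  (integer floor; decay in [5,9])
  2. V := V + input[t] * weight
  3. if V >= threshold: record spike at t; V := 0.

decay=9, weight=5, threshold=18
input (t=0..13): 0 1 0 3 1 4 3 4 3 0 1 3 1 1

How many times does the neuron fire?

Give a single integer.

Answer: 4

Derivation:
t=0: input=0 -> V=0
t=1: input=1 -> V=5
t=2: input=0 -> V=4
t=3: input=3 -> V=0 FIRE
t=4: input=1 -> V=5
t=5: input=4 -> V=0 FIRE
t=6: input=3 -> V=15
t=7: input=4 -> V=0 FIRE
t=8: input=3 -> V=15
t=9: input=0 -> V=13
t=10: input=1 -> V=16
t=11: input=3 -> V=0 FIRE
t=12: input=1 -> V=5
t=13: input=1 -> V=9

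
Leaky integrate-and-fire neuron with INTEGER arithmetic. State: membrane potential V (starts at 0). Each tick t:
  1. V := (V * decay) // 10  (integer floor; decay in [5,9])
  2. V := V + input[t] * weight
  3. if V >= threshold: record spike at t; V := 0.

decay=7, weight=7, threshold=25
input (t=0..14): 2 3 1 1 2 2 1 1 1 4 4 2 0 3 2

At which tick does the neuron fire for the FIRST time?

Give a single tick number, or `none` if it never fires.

t=0: input=2 -> V=14
t=1: input=3 -> V=0 FIRE
t=2: input=1 -> V=7
t=3: input=1 -> V=11
t=4: input=2 -> V=21
t=5: input=2 -> V=0 FIRE
t=6: input=1 -> V=7
t=7: input=1 -> V=11
t=8: input=1 -> V=14
t=9: input=4 -> V=0 FIRE
t=10: input=4 -> V=0 FIRE
t=11: input=2 -> V=14
t=12: input=0 -> V=9
t=13: input=3 -> V=0 FIRE
t=14: input=2 -> V=14

Answer: 1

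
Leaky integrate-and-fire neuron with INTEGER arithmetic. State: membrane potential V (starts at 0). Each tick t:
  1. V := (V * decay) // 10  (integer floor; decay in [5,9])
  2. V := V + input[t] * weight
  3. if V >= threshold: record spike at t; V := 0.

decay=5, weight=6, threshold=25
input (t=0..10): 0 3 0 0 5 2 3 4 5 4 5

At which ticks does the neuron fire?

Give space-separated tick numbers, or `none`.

Answer: 4 7 8 10

Derivation:
t=0: input=0 -> V=0
t=1: input=3 -> V=18
t=2: input=0 -> V=9
t=3: input=0 -> V=4
t=4: input=5 -> V=0 FIRE
t=5: input=2 -> V=12
t=6: input=3 -> V=24
t=7: input=4 -> V=0 FIRE
t=8: input=5 -> V=0 FIRE
t=9: input=4 -> V=24
t=10: input=5 -> V=0 FIRE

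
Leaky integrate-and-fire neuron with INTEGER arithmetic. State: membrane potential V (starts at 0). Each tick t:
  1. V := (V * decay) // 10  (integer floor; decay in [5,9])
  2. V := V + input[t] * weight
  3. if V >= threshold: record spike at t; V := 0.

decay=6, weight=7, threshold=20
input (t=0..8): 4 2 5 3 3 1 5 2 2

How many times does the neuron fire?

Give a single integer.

t=0: input=4 -> V=0 FIRE
t=1: input=2 -> V=14
t=2: input=5 -> V=0 FIRE
t=3: input=3 -> V=0 FIRE
t=4: input=3 -> V=0 FIRE
t=5: input=1 -> V=7
t=6: input=5 -> V=0 FIRE
t=7: input=2 -> V=14
t=8: input=2 -> V=0 FIRE

Answer: 6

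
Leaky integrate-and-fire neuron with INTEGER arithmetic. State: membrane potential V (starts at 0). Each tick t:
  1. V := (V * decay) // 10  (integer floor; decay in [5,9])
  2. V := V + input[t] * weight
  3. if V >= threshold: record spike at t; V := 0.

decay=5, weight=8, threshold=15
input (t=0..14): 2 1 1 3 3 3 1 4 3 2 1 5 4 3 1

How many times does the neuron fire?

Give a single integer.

Answer: 10

Derivation:
t=0: input=2 -> V=0 FIRE
t=1: input=1 -> V=8
t=2: input=1 -> V=12
t=3: input=3 -> V=0 FIRE
t=4: input=3 -> V=0 FIRE
t=5: input=3 -> V=0 FIRE
t=6: input=1 -> V=8
t=7: input=4 -> V=0 FIRE
t=8: input=3 -> V=0 FIRE
t=9: input=2 -> V=0 FIRE
t=10: input=1 -> V=8
t=11: input=5 -> V=0 FIRE
t=12: input=4 -> V=0 FIRE
t=13: input=3 -> V=0 FIRE
t=14: input=1 -> V=8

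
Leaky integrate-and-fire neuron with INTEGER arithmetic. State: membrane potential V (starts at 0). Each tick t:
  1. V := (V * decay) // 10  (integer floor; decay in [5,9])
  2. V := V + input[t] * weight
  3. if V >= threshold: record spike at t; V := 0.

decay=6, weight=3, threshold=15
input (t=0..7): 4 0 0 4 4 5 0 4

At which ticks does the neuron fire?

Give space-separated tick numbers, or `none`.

Answer: 4 5

Derivation:
t=0: input=4 -> V=12
t=1: input=0 -> V=7
t=2: input=0 -> V=4
t=3: input=4 -> V=14
t=4: input=4 -> V=0 FIRE
t=5: input=5 -> V=0 FIRE
t=6: input=0 -> V=0
t=7: input=4 -> V=12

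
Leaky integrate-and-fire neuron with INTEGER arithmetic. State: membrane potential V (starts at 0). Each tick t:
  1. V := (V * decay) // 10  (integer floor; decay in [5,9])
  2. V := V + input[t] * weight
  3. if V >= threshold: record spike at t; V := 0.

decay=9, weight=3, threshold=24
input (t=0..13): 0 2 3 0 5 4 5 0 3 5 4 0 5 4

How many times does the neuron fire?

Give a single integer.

Answer: 4

Derivation:
t=0: input=0 -> V=0
t=1: input=2 -> V=6
t=2: input=3 -> V=14
t=3: input=0 -> V=12
t=4: input=5 -> V=0 FIRE
t=5: input=4 -> V=12
t=6: input=5 -> V=0 FIRE
t=7: input=0 -> V=0
t=8: input=3 -> V=9
t=9: input=5 -> V=23
t=10: input=4 -> V=0 FIRE
t=11: input=0 -> V=0
t=12: input=5 -> V=15
t=13: input=4 -> V=0 FIRE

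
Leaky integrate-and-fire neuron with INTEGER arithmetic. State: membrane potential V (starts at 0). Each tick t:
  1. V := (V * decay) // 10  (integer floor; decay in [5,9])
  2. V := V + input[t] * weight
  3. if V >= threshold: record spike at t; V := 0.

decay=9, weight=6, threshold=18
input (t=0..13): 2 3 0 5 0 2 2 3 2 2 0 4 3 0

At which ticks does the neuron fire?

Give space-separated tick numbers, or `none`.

t=0: input=2 -> V=12
t=1: input=3 -> V=0 FIRE
t=2: input=0 -> V=0
t=3: input=5 -> V=0 FIRE
t=4: input=0 -> V=0
t=5: input=2 -> V=12
t=6: input=2 -> V=0 FIRE
t=7: input=3 -> V=0 FIRE
t=8: input=2 -> V=12
t=9: input=2 -> V=0 FIRE
t=10: input=0 -> V=0
t=11: input=4 -> V=0 FIRE
t=12: input=3 -> V=0 FIRE
t=13: input=0 -> V=0

Answer: 1 3 6 7 9 11 12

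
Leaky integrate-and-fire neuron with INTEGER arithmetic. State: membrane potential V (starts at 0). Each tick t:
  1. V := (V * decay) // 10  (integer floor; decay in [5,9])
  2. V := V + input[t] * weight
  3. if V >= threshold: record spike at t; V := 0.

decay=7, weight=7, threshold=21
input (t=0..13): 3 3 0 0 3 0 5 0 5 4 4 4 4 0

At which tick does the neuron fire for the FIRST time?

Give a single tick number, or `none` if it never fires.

t=0: input=3 -> V=0 FIRE
t=1: input=3 -> V=0 FIRE
t=2: input=0 -> V=0
t=3: input=0 -> V=0
t=4: input=3 -> V=0 FIRE
t=5: input=0 -> V=0
t=6: input=5 -> V=0 FIRE
t=7: input=0 -> V=0
t=8: input=5 -> V=0 FIRE
t=9: input=4 -> V=0 FIRE
t=10: input=4 -> V=0 FIRE
t=11: input=4 -> V=0 FIRE
t=12: input=4 -> V=0 FIRE
t=13: input=0 -> V=0

Answer: 0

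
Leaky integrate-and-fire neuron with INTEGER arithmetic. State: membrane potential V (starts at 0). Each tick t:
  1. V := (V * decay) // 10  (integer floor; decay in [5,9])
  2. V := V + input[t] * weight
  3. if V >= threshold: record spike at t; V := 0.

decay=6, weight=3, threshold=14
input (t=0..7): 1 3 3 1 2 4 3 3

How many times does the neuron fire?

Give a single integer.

Answer: 3

Derivation:
t=0: input=1 -> V=3
t=1: input=3 -> V=10
t=2: input=3 -> V=0 FIRE
t=3: input=1 -> V=3
t=4: input=2 -> V=7
t=5: input=4 -> V=0 FIRE
t=6: input=3 -> V=9
t=7: input=3 -> V=0 FIRE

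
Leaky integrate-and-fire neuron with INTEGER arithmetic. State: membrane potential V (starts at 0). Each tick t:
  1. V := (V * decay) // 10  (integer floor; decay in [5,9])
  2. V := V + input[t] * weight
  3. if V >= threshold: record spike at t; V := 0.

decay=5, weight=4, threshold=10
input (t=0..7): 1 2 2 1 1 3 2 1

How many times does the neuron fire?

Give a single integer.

Answer: 2

Derivation:
t=0: input=1 -> V=4
t=1: input=2 -> V=0 FIRE
t=2: input=2 -> V=8
t=3: input=1 -> V=8
t=4: input=1 -> V=8
t=5: input=3 -> V=0 FIRE
t=6: input=2 -> V=8
t=7: input=1 -> V=8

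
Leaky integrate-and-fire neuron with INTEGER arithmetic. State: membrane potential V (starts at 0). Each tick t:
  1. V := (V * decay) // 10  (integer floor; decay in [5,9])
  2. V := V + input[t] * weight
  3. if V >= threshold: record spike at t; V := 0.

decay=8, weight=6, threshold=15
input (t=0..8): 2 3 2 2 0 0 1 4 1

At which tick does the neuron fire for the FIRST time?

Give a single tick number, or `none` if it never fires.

t=0: input=2 -> V=12
t=1: input=3 -> V=0 FIRE
t=2: input=2 -> V=12
t=3: input=2 -> V=0 FIRE
t=4: input=0 -> V=0
t=5: input=0 -> V=0
t=6: input=1 -> V=6
t=7: input=4 -> V=0 FIRE
t=8: input=1 -> V=6

Answer: 1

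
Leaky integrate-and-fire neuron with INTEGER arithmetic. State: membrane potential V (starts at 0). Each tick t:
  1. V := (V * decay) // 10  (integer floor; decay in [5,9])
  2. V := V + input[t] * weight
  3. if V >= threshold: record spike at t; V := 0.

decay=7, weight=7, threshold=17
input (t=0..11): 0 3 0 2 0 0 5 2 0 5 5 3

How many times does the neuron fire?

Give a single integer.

Answer: 5

Derivation:
t=0: input=0 -> V=0
t=1: input=3 -> V=0 FIRE
t=2: input=0 -> V=0
t=3: input=2 -> V=14
t=4: input=0 -> V=9
t=5: input=0 -> V=6
t=6: input=5 -> V=0 FIRE
t=7: input=2 -> V=14
t=8: input=0 -> V=9
t=9: input=5 -> V=0 FIRE
t=10: input=5 -> V=0 FIRE
t=11: input=3 -> V=0 FIRE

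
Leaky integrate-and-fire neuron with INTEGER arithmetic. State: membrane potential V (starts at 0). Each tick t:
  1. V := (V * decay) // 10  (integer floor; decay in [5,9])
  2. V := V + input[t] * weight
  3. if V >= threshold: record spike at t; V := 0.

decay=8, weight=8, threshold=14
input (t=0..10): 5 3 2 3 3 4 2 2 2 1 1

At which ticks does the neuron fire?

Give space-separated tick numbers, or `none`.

Answer: 0 1 2 3 4 5 6 7 8 10

Derivation:
t=0: input=5 -> V=0 FIRE
t=1: input=3 -> V=0 FIRE
t=2: input=2 -> V=0 FIRE
t=3: input=3 -> V=0 FIRE
t=4: input=3 -> V=0 FIRE
t=5: input=4 -> V=0 FIRE
t=6: input=2 -> V=0 FIRE
t=7: input=2 -> V=0 FIRE
t=8: input=2 -> V=0 FIRE
t=9: input=1 -> V=8
t=10: input=1 -> V=0 FIRE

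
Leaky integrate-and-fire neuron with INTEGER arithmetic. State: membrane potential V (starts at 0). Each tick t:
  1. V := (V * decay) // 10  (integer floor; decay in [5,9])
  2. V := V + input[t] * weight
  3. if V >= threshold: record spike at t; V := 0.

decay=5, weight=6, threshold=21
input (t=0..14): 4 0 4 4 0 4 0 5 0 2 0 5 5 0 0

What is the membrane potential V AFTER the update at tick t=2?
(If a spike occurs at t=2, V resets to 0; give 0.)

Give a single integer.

Answer: 0

Derivation:
t=0: input=4 -> V=0 FIRE
t=1: input=0 -> V=0
t=2: input=4 -> V=0 FIRE
t=3: input=4 -> V=0 FIRE
t=4: input=0 -> V=0
t=5: input=4 -> V=0 FIRE
t=6: input=0 -> V=0
t=7: input=5 -> V=0 FIRE
t=8: input=0 -> V=0
t=9: input=2 -> V=12
t=10: input=0 -> V=6
t=11: input=5 -> V=0 FIRE
t=12: input=5 -> V=0 FIRE
t=13: input=0 -> V=0
t=14: input=0 -> V=0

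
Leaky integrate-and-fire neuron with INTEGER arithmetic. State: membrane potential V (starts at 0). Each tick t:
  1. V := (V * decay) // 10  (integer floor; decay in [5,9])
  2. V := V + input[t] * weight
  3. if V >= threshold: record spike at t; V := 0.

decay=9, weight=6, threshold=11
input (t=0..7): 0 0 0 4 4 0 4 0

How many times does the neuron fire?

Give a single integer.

Answer: 3

Derivation:
t=0: input=0 -> V=0
t=1: input=0 -> V=0
t=2: input=0 -> V=0
t=3: input=4 -> V=0 FIRE
t=4: input=4 -> V=0 FIRE
t=5: input=0 -> V=0
t=6: input=4 -> V=0 FIRE
t=7: input=0 -> V=0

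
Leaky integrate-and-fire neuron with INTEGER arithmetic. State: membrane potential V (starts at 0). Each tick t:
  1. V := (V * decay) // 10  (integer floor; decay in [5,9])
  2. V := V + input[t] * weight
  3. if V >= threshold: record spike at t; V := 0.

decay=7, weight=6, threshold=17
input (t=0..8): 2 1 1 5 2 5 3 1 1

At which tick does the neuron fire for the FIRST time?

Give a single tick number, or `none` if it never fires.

Answer: 3

Derivation:
t=0: input=2 -> V=12
t=1: input=1 -> V=14
t=2: input=1 -> V=15
t=3: input=5 -> V=0 FIRE
t=4: input=2 -> V=12
t=5: input=5 -> V=0 FIRE
t=6: input=3 -> V=0 FIRE
t=7: input=1 -> V=6
t=8: input=1 -> V=10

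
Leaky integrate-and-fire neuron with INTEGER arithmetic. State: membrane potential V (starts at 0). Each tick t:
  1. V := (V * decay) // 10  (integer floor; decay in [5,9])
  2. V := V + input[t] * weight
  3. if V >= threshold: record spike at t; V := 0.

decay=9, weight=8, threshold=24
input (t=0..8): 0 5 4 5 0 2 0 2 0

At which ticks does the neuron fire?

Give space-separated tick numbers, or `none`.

Answer: 1 2 3 7

Derivation:
t=0: input=0 -> V=0
t=1: input=5 -> V=0 FIRE
t=2: input=4 -> V=0 FIRE
t=3: input=5 -> V=0 FIRE
t=4: input=0 -> V=0
t=5: input=2 -> V=16
t=6: input=0 -> V=14
t=7: input=2 -> V=0 FIRE
t=8: input=0 -> V=0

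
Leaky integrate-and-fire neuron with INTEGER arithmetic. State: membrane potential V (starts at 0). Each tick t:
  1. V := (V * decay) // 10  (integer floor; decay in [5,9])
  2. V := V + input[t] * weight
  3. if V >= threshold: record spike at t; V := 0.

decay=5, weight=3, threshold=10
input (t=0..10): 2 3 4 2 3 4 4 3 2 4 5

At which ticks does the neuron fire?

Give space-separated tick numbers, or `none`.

Answer: 1 2 4 5 6 8 9 10

Derivation:
t=0: input=2 -> V=6
t=1: input=3 -> V=0 FIRE
t=2: input=4 -> V=0 FIRE
t=3: input=2 -> V=6
t=4: input=3 -> V=0 FIRE
t=5: input=4 -> V=0 FIRE
t=6: input=4 -> V=0 FIRE
t=7: input=3 -> V=9
t=8: input=2 -> V=0 FIRE
t=9: input=4 -> V=0 FIRE
t=10: input=5 -> V=0 FIRE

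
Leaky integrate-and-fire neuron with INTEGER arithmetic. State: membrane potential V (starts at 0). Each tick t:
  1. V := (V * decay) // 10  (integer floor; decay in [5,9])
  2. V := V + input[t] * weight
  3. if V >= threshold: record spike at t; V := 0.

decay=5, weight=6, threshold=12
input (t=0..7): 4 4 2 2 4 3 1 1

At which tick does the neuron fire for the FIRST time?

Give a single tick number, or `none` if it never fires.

t=0: input=4 -> V=0 FIRE
t=1: input=4 -> V=0 FIRE
t=2: input=2 -> V=0 FIRE
t=3: input=2 -> V=0 FIRE
t=4: input=4 -> V=0 FIRE
t=5: input=3 -> V=0 FIRE
t=6: input=1 -> V=6
t=7: input=1 -> V=9

Answer: 0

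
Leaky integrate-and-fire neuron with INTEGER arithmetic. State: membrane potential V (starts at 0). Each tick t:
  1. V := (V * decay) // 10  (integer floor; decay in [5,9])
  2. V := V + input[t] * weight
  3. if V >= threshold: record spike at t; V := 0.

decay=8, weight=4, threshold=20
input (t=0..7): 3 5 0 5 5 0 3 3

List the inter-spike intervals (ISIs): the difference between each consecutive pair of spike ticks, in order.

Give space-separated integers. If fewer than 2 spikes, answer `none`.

Answer: 2 1 3

Derivation:
t=0: input=3 -> V=12
t=1: input=5 -> V=0 FIRE
t=2: input=0 -> V=0
t=3: input=5 -> V=0 FIRE
t=4: input=5 -> V=0 FIRE
t=5: input=0 -> V=0
t=6: input=3 -> V=12
t=7: input=3 -> V=0 FIRE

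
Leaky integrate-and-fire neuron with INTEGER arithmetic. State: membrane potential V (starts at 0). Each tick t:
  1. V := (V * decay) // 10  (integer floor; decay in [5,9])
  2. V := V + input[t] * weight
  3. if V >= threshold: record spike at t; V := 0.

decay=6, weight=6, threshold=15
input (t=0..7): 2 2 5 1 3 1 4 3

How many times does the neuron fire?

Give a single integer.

Answer: 5

Derivation:
t=0: input=2 -> V=12
t=1: input=2 -> V=0 FIRE
t=2: input=5 -> V=0 FIRE
t=3: input=1 -> V=6
t=4: input=3 -> V=0 FIRE
t=5: input=1 -> V=6
t=6: input=4 -> V=0 FIRE
t=7: input=3 -> V=0 FIRE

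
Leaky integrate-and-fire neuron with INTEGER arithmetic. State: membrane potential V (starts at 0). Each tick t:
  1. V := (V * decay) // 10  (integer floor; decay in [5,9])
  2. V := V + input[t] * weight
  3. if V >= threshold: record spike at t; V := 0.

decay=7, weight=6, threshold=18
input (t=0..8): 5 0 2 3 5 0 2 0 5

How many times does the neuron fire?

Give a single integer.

t=0: input=5 -> V=0 FIRE
t=1: input=0 -> V=0
t=2: input=2 -> V=12
t=3: input=3 -> V=0 FIRE
t=4: input=5 -> V=0 FIRE
t=5: input=0 -> V=0
t=6: input=2 -> V=12
t=7: input=0 -> V=8
t=8: input=5 -> V=0 FIRE

Answer: 4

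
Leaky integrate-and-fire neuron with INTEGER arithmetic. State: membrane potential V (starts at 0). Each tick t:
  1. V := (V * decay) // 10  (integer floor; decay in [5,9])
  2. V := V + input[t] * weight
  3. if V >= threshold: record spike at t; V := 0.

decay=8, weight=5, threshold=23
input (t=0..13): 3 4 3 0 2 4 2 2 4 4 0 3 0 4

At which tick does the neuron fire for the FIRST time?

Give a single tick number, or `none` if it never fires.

Answer: 1

Derivation:
t=0: input=3 -> V=15
t=1: input=4 -> V=0 FIRE
t=2: input=3 -> V=15
t=3: input=0 -> V=12
t=4: input=2 -> V=19
t=5: input=4 -> V=0 FIRE
t=6: input=2 -> V=10
t=7: input=2 -> V=18
t=8: input=4 -> V=0 FIRE
t=9: input=4 -> V=20
t=10: input=0 -> V=16
t=11: input=3 -> V=0 FIRE
t=12: input=0 -> V=0
t=13: input=4 -> V=20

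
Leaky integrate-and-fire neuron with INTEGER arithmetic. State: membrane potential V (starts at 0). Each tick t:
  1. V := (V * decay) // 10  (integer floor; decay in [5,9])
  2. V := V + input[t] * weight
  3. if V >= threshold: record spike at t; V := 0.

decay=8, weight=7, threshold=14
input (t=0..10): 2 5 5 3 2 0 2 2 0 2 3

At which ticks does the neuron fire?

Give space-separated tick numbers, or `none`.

t=0: input=2 -> V=0 FIRE
t=1: input=5 -> V=0 FIRE
t=2: input=5 -> V=0 FIRE
t=3: input=3 -> V=0 FIRE
t=4: input=2 -> V=0 FIRE
t=5: input=0 -> V=0
t=6: input=2 -> V=0 FIRE
t=7: input=2 -> V=0 FIRE
t=8: input=0 -> V=0
t=9: input=2 -> V=0 FIRE
t=10: input=3 -> V=0 FIRE

Answer: 0 1 2 3 4 6 7 9 10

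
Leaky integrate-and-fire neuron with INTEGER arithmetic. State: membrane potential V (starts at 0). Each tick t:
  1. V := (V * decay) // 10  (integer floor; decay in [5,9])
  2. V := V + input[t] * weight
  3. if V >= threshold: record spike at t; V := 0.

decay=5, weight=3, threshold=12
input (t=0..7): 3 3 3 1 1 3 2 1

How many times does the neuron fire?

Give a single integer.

t=0: input=3 -> V=9
t=1: input=3 -> V=0 FIRE
t=2: input=3 -> V=9
t=3: input=1 -> V=7
t=4: input=1 -> V=6
t=5: input=3 -> V=0 FIRE
t=6: input=2 -> V=6
t=7: input=1 -> V=6

Answer: 2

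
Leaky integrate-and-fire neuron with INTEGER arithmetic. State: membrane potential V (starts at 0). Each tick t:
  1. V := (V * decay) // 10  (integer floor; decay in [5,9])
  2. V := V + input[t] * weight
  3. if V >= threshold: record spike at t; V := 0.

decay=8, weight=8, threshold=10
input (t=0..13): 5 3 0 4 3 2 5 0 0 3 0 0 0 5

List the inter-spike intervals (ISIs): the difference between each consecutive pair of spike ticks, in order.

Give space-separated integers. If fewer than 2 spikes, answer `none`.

Answer: 1 2 1 1 1 3 4

Derivation:
t=0: input=5 -> V=0 FIRE
t=1: input=3 -> V=0 FIRE
t=2: input=0 -> V=0
t=3: input=4 -> V=0 FIRE
t=4: input=3 -> V=0 FIRE
t=5: input=2 -> V=0 FIRE
t=6: input=5 -> V=0 FIRE
t=7: input=0 -> V=0
t=8: input=0 -> V=0
t=9: input=3 -> V=0 FIRE
t=10: input=0 -> V=0
t=11: input=0 -> V=0
t=12: input=0 -> V=0
t=13: input=5 -> V=0 FIRE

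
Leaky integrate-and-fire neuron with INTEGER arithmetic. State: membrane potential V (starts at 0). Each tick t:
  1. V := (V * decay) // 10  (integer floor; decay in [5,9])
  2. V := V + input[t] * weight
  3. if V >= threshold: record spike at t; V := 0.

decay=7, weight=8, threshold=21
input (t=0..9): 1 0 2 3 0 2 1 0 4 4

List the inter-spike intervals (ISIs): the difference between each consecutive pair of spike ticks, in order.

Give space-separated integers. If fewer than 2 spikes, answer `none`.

Answer: 5 1

Derivation:
t=0: input=1 -> V=8
t=1: input=0 -> V=5
t=2: input=2 -> V=19
t=3: input=3 -> V=0 FIRE
t=4: input=0 -> V=0
t=5: input=2 -> V=16
t=6: input=1 -> V=19
t=7: input=0 -> V=13
t=8: input=4 -> V=0 FIRE
t=9: input=4 -> V=0 FIRE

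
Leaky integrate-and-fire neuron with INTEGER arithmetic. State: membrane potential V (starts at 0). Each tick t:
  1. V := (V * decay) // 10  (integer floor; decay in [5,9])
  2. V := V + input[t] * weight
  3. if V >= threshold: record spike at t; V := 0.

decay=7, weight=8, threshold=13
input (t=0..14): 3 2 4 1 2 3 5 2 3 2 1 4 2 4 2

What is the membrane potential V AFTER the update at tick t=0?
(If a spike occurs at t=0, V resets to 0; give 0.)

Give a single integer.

t=0: input=3 -> V=0 FIRE
t=1: input=2 -> V=0 FIRE
t=2: input=4 -> V=0 FIRE
t=3: input=1 -> V=8
t=4: input=2 -> V=0 FIRE
t=5: input=3 -> V=0 FIRE
t=6: input=5 -> V=0 FIRE
t=7: input=2 -> V=0 FIRE
t=8: input=3 -> V=0 FIRE
t=9: input=2 -> V=0 FIRE
t=10: input=1 -> V=8
t=11: input=4 -> V=0 FIRE
t=12: input=2 -> V=0 FIRE
t=13: input=4 -> V=0 FIRE
t=14: input=2 -> V=0 FIRE

Answer: 0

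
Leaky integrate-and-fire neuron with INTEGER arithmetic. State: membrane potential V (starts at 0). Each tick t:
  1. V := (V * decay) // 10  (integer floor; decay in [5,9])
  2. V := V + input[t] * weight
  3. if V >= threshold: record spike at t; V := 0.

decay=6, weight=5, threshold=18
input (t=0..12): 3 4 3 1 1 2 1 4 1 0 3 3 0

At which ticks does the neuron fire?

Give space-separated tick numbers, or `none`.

Answer: 1 7 11

Derivation:
t=0: input=3 -> V=15
t=1: input=4 -> V=0 FIRE
t=2: input=3 -> V=15
t=3: input=1 -> V=14
t=4: input=1 -> V=13
t=5: input=2 -> V=17
t=6: input=1 -> V=15
t=7: input=4 -> V=0 FIRE
t=8: input=1 -> V=5
t=9: input=0 -> V=3
t=10: input=3 -> V=16
t=11: input=3 -> V=0 FIRE
t=12: input=0 -> V=0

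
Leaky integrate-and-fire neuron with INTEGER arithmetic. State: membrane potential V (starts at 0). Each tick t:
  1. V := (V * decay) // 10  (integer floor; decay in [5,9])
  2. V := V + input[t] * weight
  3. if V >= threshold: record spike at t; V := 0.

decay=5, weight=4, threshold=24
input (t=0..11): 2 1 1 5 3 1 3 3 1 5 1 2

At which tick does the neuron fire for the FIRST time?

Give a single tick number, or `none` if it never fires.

Answer: 3

Derivation:
t=0: input=2 -> V=8
t=1: input=1 -> V=8
t=2: input=1 -> V=8
t=3: input=5 -> V=0 FIRE
t=4: input=3 -> V=12
t=5: input=1 -> V=10
t=6: input=3 -> V=17
t=7: input=3 -> V=20
t=8: input=1 -> V=14
t=9: input=5 -> V=0 FIRE
t=10: input=1 -> V=4
t=11: input=2 -> V=10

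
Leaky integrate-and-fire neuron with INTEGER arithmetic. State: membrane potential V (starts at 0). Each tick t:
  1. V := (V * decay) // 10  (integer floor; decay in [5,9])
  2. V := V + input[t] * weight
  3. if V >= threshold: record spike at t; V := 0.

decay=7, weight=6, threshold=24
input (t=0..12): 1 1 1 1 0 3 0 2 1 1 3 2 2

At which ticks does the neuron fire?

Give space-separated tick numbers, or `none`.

Answer: 5 10

Derivation:
t=0: input=1 -> V=6
t=1: input=1 -> V=10
t=2: input=1 -> V=13
t=3: input=1 -> V=15
t=4: input=0 -> V=10
t=5: input=3 -> V=0 FIRE
t=6: input=0 -> V=0
t=7: input=2 -> V=12
t=8: input=1 -> V=14
t=9: input=1 -> V=15
t=10: input=3 -> V=0 FIRE
t=11: input=2 -> V=12
t=12: input=2 -> V=20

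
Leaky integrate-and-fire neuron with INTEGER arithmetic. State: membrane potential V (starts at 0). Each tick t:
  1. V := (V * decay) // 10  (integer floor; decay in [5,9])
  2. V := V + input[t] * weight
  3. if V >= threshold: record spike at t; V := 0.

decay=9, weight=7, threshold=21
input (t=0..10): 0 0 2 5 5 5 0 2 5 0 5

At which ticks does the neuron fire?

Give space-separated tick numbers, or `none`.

Answer: 3 4 5 8 10

Derivation:
t=0: input=0 -> V=0
t=1: input=0 -> V=0
t=2: input=2 -> V=14
t=3: input=5 -> V=0 FIRE
t=4: input=5 -> V=0 FIRE
t=5: input=5 -> V=0 FIRE
t=6: input=0 -> V=0
t=7: input=2 -> V=14
t=8: input=5 -> V=0 FIRE
t=9: input=0 -> V=0
t=10: input=5 -> V=0 FIRE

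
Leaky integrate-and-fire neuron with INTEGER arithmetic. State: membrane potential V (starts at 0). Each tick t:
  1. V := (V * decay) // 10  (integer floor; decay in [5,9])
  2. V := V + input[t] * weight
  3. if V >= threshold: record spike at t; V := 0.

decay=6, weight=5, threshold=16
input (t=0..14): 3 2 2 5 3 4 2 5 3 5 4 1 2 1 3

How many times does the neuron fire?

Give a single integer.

t=0: input=3 -> V=15
t=1: input=2 -> V=0 FIRE
t=2: input=2 -> V=10
t=3: input=5 -> V=0 FIRE
t=4: input=3 -> V=15
t=5: input=4 -> V=0 FIRE
t=6: input=2 -> V=10
t=7: input=5 -> V=0 FIRE
t=8: input=3 -> V=15
t=9: input=5 -> V=0 FIRE
t=10: input=4 -> V=0 FIRE
t=11: input=1 -> V=5
t=12: input=2 -> V=13
t=13: input=1 -> V=12
t=14: input=3 -> V=0 FIRE

Answer: 7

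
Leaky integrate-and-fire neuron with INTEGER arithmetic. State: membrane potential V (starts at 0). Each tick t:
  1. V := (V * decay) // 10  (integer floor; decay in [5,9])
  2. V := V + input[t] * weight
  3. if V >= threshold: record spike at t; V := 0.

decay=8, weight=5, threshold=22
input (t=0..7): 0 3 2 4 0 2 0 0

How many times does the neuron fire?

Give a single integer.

Answer: 2

Derivation:
t=0: input=0 -> V=0
t=1: input=3 -> V=15
t=2: input=2 -> V=0 FIRE
t=3: input=4 -> V=20
t=4: input=0 -> V=16
t=5: input=2 -> V=0 FIRE
t=6: input=0 -> V=0
t=7: input=0 -> V=0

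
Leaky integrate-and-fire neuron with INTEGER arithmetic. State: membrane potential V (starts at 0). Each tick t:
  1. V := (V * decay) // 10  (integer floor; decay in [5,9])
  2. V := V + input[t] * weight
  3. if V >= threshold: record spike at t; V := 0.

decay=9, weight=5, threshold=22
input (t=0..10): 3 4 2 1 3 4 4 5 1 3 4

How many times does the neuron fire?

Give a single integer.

t=0: input=3 -> V=15
t=1: input=4 -> V=0 FIRE
t=2: input=2 -> V=10
t=3: input=1 -> V=14
t=4: input=3 -> V=0 FIRE
t=5: input=4 -> V=20
t=6: input=4 -> V=0 FIRE
t=7: input=5 -> V=0 FIRE
t=8: input=1 -> V=5
t=9: input=3 -> V=19
t=10: input=4 -> V=0 FIRE

Answer: 5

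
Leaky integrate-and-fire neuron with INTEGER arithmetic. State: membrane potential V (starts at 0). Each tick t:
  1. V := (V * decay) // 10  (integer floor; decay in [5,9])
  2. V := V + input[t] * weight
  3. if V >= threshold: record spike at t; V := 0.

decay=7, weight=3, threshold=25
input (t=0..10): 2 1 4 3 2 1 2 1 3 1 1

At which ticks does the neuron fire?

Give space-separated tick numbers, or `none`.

t=0: input=2 -> V=6
t=1: input=1 -> V=7
t=2: input=4 -> V=16
t=3: input=3 -> V=20
t=4: input=2 -> V=20
t=5: input=1 -> V=17
t=6: input=2 -> V=17
t=7: input=1 -> V=14
t=8: input=3 -> V=18
t=9: input=1 -> V=15
t=10: input=1 -> V=13

Answer: none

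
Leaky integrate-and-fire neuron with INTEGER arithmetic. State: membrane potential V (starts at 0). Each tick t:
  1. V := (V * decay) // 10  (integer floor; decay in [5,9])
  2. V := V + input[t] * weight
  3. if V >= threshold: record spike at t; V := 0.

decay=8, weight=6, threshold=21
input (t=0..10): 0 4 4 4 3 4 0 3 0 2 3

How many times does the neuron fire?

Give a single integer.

t=0: input=0 -> V=0
t=1: input=4 -> V=0 FIRE
t=2: input=4 -> V=0 FIRE
t=3: input=4 -> V=0 FIRE
t=4: input=3 -> V=18
t=5: input=4 -> V=0 FIRE
t=6: input=0 -> V=0
t=7: input=3 -> V=18
t=8: input=0 -> V=14
t=9: input=2 -> V=0 FIRE
t=10: input=3 -> V=18

Answer: 5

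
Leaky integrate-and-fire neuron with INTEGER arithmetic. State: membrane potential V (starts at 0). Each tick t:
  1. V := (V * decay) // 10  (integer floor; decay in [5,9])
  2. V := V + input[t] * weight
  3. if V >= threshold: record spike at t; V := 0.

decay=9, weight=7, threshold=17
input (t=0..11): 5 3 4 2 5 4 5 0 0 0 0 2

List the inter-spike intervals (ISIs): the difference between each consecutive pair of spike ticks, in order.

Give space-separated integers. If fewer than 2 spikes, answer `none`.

t=0: input=5 -> V=0 FIRE
t=1: input=3 -> V=0 FIRE
t=2: input=4 -> V=0 FIRE
t=3: input=2 -> V=14
t=4: input=5 -> V=0 FIRE
t=5: input=4 -> V=0 FIRE
t=6: input=5 -> V=0 FIRE
t=7: input=0 -> V=0
t=8: input=0 -> V=0
t=9: input=0 -> V=0
t=10: input=0 -> V=0
t=11: input=2 -> V=14

Answer: 1 1 2 1 1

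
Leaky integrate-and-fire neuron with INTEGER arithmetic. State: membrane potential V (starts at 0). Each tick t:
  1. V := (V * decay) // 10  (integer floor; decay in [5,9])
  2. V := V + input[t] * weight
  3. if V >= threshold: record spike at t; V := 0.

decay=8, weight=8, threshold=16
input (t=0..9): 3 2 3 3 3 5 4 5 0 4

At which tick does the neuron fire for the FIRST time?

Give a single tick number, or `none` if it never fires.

t=0: input=3 -> V=0 FIRE
t=1: input=2 -> V=0 FIRE
t=2: input=3 -> V=0 FIRE
t=3: input=3 -> V=0 FIRE
t=4: input=3 -> V=0 FIRE
t=5: input=5 -> V=0 FIRE
t=6: input=4 -> V=0 FIRE
t=7: input=5 -> V=0 FIRE
t=8: input=0 -> V=0
t=9: input=4 -> V=0 FIRE

Answer: 0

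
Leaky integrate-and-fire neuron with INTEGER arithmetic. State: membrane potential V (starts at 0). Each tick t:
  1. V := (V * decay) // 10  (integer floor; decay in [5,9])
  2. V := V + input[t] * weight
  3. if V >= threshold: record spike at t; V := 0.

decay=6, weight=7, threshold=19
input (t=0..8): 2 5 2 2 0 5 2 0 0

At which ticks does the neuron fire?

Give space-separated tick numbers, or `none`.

Answer: 1 3 5

Derivation:
t=0: input=2 -> V=14
t=1: input=5 -> V=0 FIRE
t=2: input=2 -> V=14
t=3: input=2 -> V=0 FIRE
t=4: input=0 -> V=0
t=5: input=5 -> V=0 FIRE
t=6: input=2 -> V=14
t=7: input=0 -> V=8
t=8: input=0 -> V=4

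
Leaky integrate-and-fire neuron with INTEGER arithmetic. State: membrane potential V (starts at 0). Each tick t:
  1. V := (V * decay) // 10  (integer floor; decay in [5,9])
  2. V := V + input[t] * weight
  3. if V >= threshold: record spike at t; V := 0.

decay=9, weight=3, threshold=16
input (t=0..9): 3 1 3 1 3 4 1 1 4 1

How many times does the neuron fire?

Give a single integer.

t=0: input=3 -> V=9
t=1: input=1 -> V=11
t=2: input=3 -> V=0 FIRE
t=3: input=1 -> V=3
t=4: input=3 -> V=11
t=5: input=4 -> V=0 FIRE
t=6: input=1 -> V=3
t=7: input=1 -> V=5
t=8: input=4 -> V=0 FIRE
t=9: input=1 -> V=3

Answer: 3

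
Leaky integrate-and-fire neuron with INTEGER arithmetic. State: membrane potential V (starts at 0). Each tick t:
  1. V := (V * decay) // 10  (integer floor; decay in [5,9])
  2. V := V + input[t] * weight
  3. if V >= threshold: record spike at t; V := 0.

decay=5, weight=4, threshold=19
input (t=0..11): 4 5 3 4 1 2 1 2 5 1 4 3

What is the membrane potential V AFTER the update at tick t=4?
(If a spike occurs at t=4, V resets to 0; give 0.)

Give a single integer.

Answer: 4

Derivation:
t=0: input=4 -> V=16
t=1: input=5 -> V=0 FIRE
t=2: input=3 -> V=12
t=3: input=4 -> V=0 FIRE
t=4: input=1 -> V=4
t=5: input=2 -> V=10
t=6: input=1 -> V=9
t=7: input=2 -> V=12
t=8: input=5 -> V=0 FIRE
t=9: input=1 -> V=4
t=10: input=4 -> V=18
t=11: input=3 -> V=0 FIRE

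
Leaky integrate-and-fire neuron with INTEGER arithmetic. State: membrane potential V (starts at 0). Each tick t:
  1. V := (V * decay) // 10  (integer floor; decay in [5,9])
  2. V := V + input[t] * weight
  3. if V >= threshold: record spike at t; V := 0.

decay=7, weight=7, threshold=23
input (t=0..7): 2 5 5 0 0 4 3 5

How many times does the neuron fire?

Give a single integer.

Answer: 4

Derivation:
t=0: input=2 -> V=14
t=1: input=5 -> V=0 FIRE
t=2: input=5 -> V=0 FIRE
t=3: input=0 -> V=0
t=4: input=0 -> V=0
t=5: input=4 -> V=0 FIRE
t=6: input=3 -> V=21
t=7: input=5 -> V=0 FIRE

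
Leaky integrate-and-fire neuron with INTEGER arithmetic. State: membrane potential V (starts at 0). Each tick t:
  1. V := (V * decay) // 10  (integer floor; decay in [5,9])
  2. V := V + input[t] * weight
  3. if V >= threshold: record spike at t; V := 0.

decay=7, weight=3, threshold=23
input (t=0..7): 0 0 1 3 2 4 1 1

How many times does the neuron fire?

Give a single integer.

t=0: input=0 -> V=0
t=1: input=0 -> V=0
t=2: input=1 -> V=3
t=3: input=3 -> V=11
t=4: input=2 -> V=13
t=5: input=4 -> V=21
t=6: input=1 -> V=17
t=7: input=1 -> V=14

Answer: 0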